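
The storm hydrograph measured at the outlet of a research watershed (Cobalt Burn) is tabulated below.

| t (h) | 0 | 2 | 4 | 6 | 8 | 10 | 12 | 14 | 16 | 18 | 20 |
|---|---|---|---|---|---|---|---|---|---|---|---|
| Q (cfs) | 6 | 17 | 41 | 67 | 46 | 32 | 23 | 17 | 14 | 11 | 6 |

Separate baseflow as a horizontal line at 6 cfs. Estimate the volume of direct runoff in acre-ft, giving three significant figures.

Direct-runoff ordinates (Q − Q_b): 0.0, 11.0, 35.0, 61.0, 40.0, 26.0, 17.0, 11.0, 8.0, 5.0, 0.0 cfs.
ΣQ_DR = 214.0 cfs.
With Δt = 2 h = 7200 s, V = ΣQ_DR · Δt = 214.0 × 7200 = 1.54 × 10^6 ft³ = 35.4 acre-ft.

V ≈ 35.4 acre-ft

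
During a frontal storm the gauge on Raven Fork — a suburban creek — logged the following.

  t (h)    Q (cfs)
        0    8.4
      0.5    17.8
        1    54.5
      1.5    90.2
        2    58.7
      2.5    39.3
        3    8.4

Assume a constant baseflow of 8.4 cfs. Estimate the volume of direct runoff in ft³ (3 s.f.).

Direct-runoff ordinates (Q − Q_b): 0.0, 9.4, 46.1, 81.8, 50.3, 30.9, 0.0 cfs.
ΣQ_DR = 218.5 cfs.
With Δt = 0.5 h = 1800 s, V = ΣQ_DR · Δt = 218.5 × 1800 = 3.93 × 10^5 ft³.

V ≈ 3.93 × 10^5 ft³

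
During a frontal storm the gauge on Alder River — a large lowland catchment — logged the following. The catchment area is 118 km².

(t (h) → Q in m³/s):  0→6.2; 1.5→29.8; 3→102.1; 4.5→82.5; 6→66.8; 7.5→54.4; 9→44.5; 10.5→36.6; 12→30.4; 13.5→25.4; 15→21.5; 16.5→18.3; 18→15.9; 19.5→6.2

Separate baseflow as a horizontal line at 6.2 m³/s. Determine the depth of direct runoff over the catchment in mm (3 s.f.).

d ≈ 20.8 mm

Direct runoff: 0.0, 23.6, 95.9, 76.3, 60.6, 48.2, 38.3, 30.4, 24.2, 19.2, 15.3, 12.1, 9.7, 0.0 m³/s; ΣQ_DR = 453.8 m³/s.
V = ΣQ_DR · Δt = 453.8 × 5400 s = 2.451 × 10^6 m³.
Over A = 118 km², depth = V / A = 20.8 mm.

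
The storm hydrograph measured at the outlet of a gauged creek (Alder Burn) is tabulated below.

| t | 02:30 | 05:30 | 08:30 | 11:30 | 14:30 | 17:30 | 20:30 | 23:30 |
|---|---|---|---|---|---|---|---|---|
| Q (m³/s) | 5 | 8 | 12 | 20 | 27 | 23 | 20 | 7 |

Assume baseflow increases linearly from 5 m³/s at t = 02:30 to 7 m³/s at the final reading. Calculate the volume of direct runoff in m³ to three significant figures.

Direct-runoff ordinates (Q − Q_b): 0.00, 2.71, 6.43, 14.14, 20.86, 16.57, 13.29, 0.00 m³/s.
ΣQ_DR = 74.00 m³/s.
With Δt = 3 h = 10800 s, V = ΣQ_DR · Δt = 74.00 × 10800 = 7.99 × 10^5 m³.

V ≈ 7.99 × 10^5 m³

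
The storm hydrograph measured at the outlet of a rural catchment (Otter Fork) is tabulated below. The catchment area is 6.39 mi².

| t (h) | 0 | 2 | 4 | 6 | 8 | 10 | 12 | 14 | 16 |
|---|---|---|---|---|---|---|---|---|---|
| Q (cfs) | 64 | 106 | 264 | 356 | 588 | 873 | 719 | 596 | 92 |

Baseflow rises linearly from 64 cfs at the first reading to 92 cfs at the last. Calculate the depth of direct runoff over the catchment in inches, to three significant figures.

Direct runoff: 0.00, 38.50, 193.00, 281.50, 510.00, 791.50, 634.00, 507.50, 0.00 cfs; ΣQ_DR = 2956 cfs.
V = ΣQ_DR · Δt = 2956 × 7200 s = 2.128 × 10^7 ft³.
Over A = 6.39 mi², depth = V / A = 1.43 in.

d ≈ 1.43 in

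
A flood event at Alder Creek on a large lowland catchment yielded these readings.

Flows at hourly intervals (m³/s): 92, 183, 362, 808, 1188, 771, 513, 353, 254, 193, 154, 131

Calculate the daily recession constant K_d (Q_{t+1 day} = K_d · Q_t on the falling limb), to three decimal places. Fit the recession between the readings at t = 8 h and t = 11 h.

K_d ≈ 0.005

Between t = 8 h and t = 11 h the flow falls from 254 to 131 m³/s over 3×1 h = 3 h.
Per-interval ratio K = (131/254)^(1/3) = 0.8019; K_d = K^(24/1) = 0.005.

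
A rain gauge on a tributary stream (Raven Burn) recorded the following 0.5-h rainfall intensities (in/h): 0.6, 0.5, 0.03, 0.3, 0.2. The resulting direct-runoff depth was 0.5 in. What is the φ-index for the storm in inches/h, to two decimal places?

φ ≈ 0.15 in/h

Only the 4 blocks with intensity above φ contribute runoff: 0.6, 0.5, 0.3, 0.2 in/h.
Σ(I−φ)·Δt = d  ⇒  (0.6+0.5+0.3+0.2 − 4φ)·0.5 = 0.5
φ = (1.600 − 0.5/0.5) / 4 = 0.15 in/h.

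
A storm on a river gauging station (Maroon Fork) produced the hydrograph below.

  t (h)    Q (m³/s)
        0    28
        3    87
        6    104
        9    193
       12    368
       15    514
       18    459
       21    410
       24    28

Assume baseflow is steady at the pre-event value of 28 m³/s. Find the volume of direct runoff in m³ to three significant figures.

Direct-runoff ordinates (Q − Q_b): 0.0, 59.0, 76.0, 165.0, 340.0, 486.0, 431.0, 382.0, 0.0 m³/s.
ΣQ_DR = 1939 m³/s.
With Δt = 3 h = 10800 s, V = ΣQ_DR · Δt = 1939 × 10800 = 2.09 × 10^7 m³.

V ≈ 2.09 × 10^7 m³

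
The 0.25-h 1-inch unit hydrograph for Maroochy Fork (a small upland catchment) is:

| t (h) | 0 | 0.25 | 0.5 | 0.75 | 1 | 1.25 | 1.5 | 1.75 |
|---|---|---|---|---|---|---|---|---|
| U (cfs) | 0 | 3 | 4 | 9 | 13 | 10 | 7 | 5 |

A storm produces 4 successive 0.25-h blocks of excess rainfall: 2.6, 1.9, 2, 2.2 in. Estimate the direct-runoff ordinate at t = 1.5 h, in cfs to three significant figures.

Q ≈ 83.0 cfs

By discrete convolution, Q_j = Σ (P_i / 1 in) · U_{j−i}.
At t = 1.5 h (j=6): Q = (2.6/1)·7 + (1.9/1)·10 + (2/1)·13 + (2.2/1)·9 = 83.0 cfs.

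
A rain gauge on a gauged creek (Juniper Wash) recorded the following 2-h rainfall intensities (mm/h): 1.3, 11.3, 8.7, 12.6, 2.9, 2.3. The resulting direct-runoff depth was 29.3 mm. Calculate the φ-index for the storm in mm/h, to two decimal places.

φ ≈ 5.98 mm/h

Only the 3 blocks with intensity above φ contribute runoff: 11.3, 8.7, 12.6 mm/h.
Σ(I−φ)·Δt = d  ⇒  (11.3+8.7+12.6 − 3φ)·2 = 29.3
φ = (32.60 − 29.3/2) / 3 = 5.98 mm/h.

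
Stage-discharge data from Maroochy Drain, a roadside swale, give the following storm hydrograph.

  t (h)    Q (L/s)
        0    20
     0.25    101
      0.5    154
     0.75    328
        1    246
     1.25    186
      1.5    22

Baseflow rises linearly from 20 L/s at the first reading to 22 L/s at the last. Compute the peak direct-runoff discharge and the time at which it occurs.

Subtracting baseflow gives direct-runoff ordinates: 0.00, 80.67, 133.33, 307.00, 224.67, 164.33, 0.00 L/s.
The maximum is 307.00 L/s, occurring at the reading for t = 0.75 h.

Q_p = 307.00 L/s at t = 0.75 h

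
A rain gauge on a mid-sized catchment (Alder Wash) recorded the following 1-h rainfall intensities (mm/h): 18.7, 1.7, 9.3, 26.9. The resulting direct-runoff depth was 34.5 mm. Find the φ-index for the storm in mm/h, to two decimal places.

Only the 3 blocks with intensity above φ contribute runoff: 18.7, 9.3, 26.9 mm/h.
Σ(I−φ)·Δt = d  ⇒  (18.7+9.3+26.9 − 3φ)·1 = 34.5
φ = (54.90 − 34.5/1) / 3 = 6.80 mm/h.

φ ≈ 6.80 mm/h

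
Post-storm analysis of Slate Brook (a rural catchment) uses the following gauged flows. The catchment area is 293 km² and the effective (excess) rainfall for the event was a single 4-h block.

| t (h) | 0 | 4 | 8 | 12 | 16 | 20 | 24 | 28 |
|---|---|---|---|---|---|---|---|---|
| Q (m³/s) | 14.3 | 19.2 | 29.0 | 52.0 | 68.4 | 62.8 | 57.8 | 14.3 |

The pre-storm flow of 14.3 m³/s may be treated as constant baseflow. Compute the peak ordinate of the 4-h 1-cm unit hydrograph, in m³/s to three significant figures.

U_p ≈ 54.1 m³/s

Direct runoff: 0.0, 4.9, 14.7, 37.7, 54.1, 48.5, 43.5, 0.0 m³/s; ΣQ_DR = 203.4 m³/s, peak = 54.1 m³/s.
Runoff depth d = ΣQ_DR·Δt / A = 203.4 × 14400 / (293 km²) = 9.996 mm.
The 1-cm UH is the DRH scaled by (10 mm)/d, so U_p = 54.1 × 10/9.996 = 54.1 m³/s.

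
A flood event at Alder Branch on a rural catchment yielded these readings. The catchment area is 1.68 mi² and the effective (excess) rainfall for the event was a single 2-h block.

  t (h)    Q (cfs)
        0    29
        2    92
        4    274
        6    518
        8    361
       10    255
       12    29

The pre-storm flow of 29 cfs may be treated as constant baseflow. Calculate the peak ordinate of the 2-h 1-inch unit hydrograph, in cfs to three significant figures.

Direct runoff: 0.0, 63.0, 245.0, 489.0, 332.0, 226.0, 0.0 cfs; ΣQ_DR = 1355 cfs, peak = 489.0 cfs.
Runoff depth d = ΣQ_DR·Δt / A = 1355 × 7200 / (1.68 mi²) = 2.500 in.
The 1-inch UH is the DRH scaled by (1 in)/d, so U_p = 489.0 × 1/2.500 = 196 cfs.

U_p ≈ 196 cfs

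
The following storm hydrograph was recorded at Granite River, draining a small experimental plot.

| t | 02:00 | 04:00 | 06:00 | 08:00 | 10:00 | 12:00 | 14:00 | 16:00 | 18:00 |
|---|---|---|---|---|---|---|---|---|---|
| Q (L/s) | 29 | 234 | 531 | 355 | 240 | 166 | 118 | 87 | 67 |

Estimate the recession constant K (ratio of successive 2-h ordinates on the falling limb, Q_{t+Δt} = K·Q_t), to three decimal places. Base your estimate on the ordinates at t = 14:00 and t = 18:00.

Using the recession-limb readings at t = 14:00 and t = 18:00: Q falls from 118 to 67 L/s over 2 intervals.
K = (Q₂/Q₁)^(1/2) = (67/118)^(1/2) = 0.754.

K ≈ 0.754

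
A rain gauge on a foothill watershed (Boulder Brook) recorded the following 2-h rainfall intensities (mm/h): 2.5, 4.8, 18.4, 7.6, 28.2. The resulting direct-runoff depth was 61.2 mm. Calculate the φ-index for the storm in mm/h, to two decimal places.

Only the 2 blocks with intensity above φ contribute runoff: 18.4, 28.2 mm/h.
Σ(I−φ)·Δt = d  ⇒  (18.4+28.2 − 2φ)·2 = 61.2
φ = (46.60 − 61.2/2) / 2 = 8.00 mm/h.

φ ≈ 8.00 mm/h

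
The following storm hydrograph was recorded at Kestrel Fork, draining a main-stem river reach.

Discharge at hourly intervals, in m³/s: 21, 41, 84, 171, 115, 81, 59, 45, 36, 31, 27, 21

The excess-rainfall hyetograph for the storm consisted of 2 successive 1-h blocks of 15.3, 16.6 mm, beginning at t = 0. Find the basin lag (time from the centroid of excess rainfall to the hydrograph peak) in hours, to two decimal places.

Centroid of excess rainfall: t_c = Σ P_i·t̄_i / ΣP_i = 1.0204 h (block centres at 0.5, 1.5 h).
Hydrograph peak occurs at t = 3 h, so basin lag t_L = 3 − 1.0204 = 1.98 h.

t_L ≈ 1.98 h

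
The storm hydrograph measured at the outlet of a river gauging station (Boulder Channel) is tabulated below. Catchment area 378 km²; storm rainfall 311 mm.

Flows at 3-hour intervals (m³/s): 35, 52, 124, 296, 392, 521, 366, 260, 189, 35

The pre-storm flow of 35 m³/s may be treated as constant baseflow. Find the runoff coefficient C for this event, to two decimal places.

C ≈ 0.18

ΣQ_DR = 1920 m³/s; V = ΣQ_DR·Δt = 2.074 × 10^7 m³.
Runoff depth d = V / A = 54.86 mm.
C = d / P = 54.86 / 311 = 0.18.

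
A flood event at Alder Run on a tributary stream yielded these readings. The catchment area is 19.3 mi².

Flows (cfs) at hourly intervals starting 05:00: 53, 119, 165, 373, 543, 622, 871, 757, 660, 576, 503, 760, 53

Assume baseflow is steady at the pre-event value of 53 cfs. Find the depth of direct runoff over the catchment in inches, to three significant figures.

d ≈ 0.431 in

Direct runoff: 0.0, 66.0, 112.0, 320.0, 490.0, 569.0, 818.0, 704.0, 607.0, 523.0, 450.0, 707.0, 0.0 cfs; ΣQ_DR = 5366 cfs.
V = ΣQ_DR · Δt = 5366 × 3600 s = 1.932 × 10^7 ft³.
Over A = 19.3 mi², depth = V / A = 0.431 in.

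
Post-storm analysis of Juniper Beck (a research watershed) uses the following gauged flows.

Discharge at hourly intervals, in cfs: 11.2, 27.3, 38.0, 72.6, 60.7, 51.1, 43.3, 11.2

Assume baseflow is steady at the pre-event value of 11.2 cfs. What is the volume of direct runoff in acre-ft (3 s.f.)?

V ≈ 18.7 acre-ft

Direct-runoff ordinates (Q − Q_b): 0.0, 16.1, 26.8, 61.4, 49.5, 39.9, 32.1, 0.0 cfs.
ΣQ_DR = 225.8 cfs.
With Δt = 1 h = 3600 s, V = ΣQ_DR · Δt = 225.8 × 3600 = 8.13 × 10^5 ft³ = 18.7 acre-ft.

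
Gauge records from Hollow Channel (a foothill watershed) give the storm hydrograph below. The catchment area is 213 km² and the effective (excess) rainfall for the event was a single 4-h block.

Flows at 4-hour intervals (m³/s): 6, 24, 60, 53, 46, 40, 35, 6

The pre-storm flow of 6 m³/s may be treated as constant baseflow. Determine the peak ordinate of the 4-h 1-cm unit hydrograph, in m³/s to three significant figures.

U_p ≈ 36.0 m³/s

Direct runoff: 0.0, 18.0, 54.0, 47.0, 40.0, 34.0, 29.0, 0.0 m³/s; ΣQ_DR = 222.0 m³/s, peak = 54.0 m³/s.
Runoff depth d = ΣQ_DR·Δt / A = 222.0 × 14400 / (213 km²) = 15.01 mm.
The 1-cm UH is the DRH scaled by (10 mm)/d, so U_p = 54.0 × 10/15.01 = 36.0 m³/s.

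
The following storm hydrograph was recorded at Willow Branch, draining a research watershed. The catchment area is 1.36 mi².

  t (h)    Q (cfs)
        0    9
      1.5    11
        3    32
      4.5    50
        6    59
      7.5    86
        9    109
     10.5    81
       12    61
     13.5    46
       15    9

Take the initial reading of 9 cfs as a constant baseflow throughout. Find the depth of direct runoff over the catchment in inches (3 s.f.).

d ≈ 0.776 in

Direct runoff: 0.0, 2.0, 23.0, 41.0, 50.0, 77.0, 100.0, 72.0, 52.0, 37.0, 0.0 cfs; ΣQ_DR = 454.0 cfs.
V = ΣQ_DR · Δt = 454.0 × 5400 s = 2.452 × 10^6 ft³.
Over A = 1.36 mi², depth = V / A = 0.776 in.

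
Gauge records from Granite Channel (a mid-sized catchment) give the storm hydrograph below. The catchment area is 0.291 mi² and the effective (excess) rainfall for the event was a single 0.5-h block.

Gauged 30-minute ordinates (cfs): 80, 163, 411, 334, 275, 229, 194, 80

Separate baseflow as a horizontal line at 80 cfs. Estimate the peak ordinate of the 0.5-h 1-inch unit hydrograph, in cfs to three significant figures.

Direct runoff: 0.0, 83.0, 331.0, 254.0, 195.0, 149.0, 114.0, 0.0 cfs; ΣQ_DR = 1126 cfs, peak = 331.0 cfs.
Runoff depth d = ΣQ_DR·Δt / A = 1126 × 1800 / (0.291 mi²) = 2.998 in.
The 1-inch UH is the DRH scaled by (1 in)/d, so U_p = 331.0 × 1/2.998 = 110 cfs.

U_p ≈ 110 cfs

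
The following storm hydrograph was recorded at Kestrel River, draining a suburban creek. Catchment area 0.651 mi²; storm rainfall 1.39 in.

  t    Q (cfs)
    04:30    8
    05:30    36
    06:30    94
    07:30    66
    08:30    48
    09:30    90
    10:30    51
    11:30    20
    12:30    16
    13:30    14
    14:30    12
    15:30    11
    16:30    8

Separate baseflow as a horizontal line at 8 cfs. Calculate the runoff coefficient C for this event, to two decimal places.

C ≈ 0.63

ΣQ_DR = 370.0 cfs; V = ΣQ_DR·Δt = 1.332 × 10^6 ft³.
Runoff depth d = V / A = 0.8807 in.
C = d / P = 0.8807 / 1.39 = 0.63.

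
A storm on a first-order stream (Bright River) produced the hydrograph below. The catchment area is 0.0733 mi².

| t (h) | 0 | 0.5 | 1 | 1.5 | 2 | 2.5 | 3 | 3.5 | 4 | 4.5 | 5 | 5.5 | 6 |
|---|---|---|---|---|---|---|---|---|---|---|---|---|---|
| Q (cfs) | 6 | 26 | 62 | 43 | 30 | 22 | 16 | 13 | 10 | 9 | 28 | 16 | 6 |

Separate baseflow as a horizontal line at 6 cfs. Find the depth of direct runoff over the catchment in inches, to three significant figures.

d ≈ 2.21 in

Direct runoff: 0.0, 20.0, 56.0, 37.0, 24.0, 16.0, 10.0, 7.0, 4.0, 3.0, 22.0, 10.0, 0.0 cfs; ΣQ_DR = 209.0 cfs.
V = ΣQ_DR · Δt = 209.0 × 1800 s = 3.762 × 10^5 ft³.
Over A = 0.0733 mi², depth = V / A = 2.21 in.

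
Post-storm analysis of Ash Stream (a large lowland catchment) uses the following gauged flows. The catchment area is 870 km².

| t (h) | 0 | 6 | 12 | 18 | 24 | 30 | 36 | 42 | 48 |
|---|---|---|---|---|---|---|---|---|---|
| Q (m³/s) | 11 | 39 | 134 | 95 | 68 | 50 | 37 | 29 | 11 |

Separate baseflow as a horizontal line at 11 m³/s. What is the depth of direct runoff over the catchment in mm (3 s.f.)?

Direct runoff: 0.0, 28.0, 123.0, 84.0, 57.0, 39.0, 26.0, 18.0, 0.0 m³/s; ΣQ_DR = 375.0 m³/s.
V = ΣQ_DR · Δt = 375.0 × 21600 s = 8.100 × 10^6 m³.
Over A = 870 km², depth = V / A = 9.31 mm.

d ≈ 9.31 mm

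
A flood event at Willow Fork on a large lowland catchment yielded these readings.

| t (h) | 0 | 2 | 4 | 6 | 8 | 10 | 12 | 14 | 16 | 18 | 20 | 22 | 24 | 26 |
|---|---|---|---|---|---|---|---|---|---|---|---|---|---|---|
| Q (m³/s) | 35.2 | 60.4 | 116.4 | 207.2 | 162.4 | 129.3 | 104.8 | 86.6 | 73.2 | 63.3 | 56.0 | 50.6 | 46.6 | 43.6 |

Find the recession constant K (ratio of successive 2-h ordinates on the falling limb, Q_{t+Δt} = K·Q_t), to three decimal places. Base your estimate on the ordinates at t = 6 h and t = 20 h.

Using the recession-limb readings at t = 6 h and t = 20 h: Q falls from 207.2 to 56.0 m³/s over 7 intervals.
K = (Q₂/Q₁)^(1/7) = (56.0/207.2)^(1/7) = 0.830.

K ≈ 0.830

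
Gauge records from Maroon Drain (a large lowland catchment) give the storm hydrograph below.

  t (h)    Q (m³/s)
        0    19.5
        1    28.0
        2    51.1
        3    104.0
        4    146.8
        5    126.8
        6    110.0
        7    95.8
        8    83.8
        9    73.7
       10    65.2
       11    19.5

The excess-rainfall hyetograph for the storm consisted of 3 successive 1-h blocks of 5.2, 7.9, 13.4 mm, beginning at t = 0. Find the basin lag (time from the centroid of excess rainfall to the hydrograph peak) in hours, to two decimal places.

Centroid of excess rainfall: t_c = Σ P_i·t̄_i / ΣP_i = 1.8094 h (block centres at 0.5, 1.5, 2.5 h).
Hydrograph peak occurs at t = 4 h, so basin lag t_L = 4 − 1.8094 = 2.19 h.

t_L ≈ 2.19 h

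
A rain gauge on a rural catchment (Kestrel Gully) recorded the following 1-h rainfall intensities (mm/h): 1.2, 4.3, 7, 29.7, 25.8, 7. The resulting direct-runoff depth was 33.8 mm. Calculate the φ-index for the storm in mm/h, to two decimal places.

φ ≈ 10.85 mm/h

Only the 2 blocks with intensity above φ contribute runoff: 29.7, 25.8 mm/h.
Σ(I−φ)·Δt = d  ⇒  (29.7+25.8 − 2φ)·1 = 33.8
φ = (55.50 − 33.8/1) / 2 = 10.85 mm/h.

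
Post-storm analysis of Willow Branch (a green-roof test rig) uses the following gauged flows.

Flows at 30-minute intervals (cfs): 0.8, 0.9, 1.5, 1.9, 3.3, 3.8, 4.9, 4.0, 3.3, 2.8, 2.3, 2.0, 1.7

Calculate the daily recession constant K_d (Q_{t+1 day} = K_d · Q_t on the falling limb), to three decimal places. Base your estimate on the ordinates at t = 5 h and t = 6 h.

Between t = 5 h and t = 6 h the flow falls from 2.3 to 1.7 cfs over 2×0.5 h = 1 h.
Per-interval ratio K = (1.7/2.3)^(1/2) = 0.8597; K_d = K^(24/0.5) = 0.001.

K_d ≈ 0.001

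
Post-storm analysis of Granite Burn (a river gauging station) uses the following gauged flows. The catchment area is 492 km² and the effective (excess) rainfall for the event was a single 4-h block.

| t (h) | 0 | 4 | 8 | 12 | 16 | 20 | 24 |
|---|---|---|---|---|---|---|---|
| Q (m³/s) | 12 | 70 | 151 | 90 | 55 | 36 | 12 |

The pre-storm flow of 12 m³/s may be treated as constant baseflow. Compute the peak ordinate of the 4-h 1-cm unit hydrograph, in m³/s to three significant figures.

Direct runoff: 0.0, 58.0, 139.0, 78.0, 43.0, 24.0, 0.0 m³/s; ΣQ_DR = 342.0 m³/s, peak = 139.0 m³/s.
Runoff depth d = ΣQ_DR·Δt / A = 342.0 × 14400 / (492 km²) = 10.01 mm.
The 1-cm UH is the DRH scaled by (10 mm)/d, so U_p = 139.0 × 10/10.01 = 139 m³/s.

U_p ≈ 139 m³/s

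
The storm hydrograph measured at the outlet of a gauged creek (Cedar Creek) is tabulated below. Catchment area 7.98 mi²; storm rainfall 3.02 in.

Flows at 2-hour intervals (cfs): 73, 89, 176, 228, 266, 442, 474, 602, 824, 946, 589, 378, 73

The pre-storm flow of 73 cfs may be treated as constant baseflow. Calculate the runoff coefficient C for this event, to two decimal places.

C ≈ 0.54

ΣQ_DR = 4211 cfs; V = ΣQ_DR·Δt = 3.032 × 10^7 ft³.
Runoff depth d = V / A = 1.635 in.
C = d / P = 1.635 / 3.02 = 0.54.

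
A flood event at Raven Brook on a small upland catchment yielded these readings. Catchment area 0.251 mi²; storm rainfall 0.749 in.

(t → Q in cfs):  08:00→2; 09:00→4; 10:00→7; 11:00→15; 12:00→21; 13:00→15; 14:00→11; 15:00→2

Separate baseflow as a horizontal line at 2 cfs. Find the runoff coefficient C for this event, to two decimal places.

ΣQ_DR = 61.00 cfs; V = ΣQ_DR·Δt = 2.196 × 10^5 ft³.
Runoff depth d = V / A = 0.3766 in.
C = d / P = 0.3766 / 0.749 = 0.50.

C ≈ 0.50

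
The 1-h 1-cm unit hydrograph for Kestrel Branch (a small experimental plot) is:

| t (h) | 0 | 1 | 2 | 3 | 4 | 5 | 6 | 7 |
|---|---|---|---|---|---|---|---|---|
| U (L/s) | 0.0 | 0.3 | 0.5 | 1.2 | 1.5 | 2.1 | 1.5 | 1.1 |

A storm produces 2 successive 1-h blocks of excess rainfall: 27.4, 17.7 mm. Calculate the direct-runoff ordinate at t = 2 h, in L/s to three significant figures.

By discrete convolution, Q_j = Σ (P_i / 10 mm) · U_{j−i}.
At t = 2 h (j=2): Q = (27.4/10)·0.5 + (17.7/10)·0.3 = 1.90 L/s.

Q ≈ 1.90 L/s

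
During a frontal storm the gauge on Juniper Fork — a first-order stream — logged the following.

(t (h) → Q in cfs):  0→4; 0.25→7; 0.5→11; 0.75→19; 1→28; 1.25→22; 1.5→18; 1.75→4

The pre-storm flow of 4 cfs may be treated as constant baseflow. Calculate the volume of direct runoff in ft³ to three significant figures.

V ≈ 72900 ft³

Direct-runoff ordinates (Q − Q_b): 0.0, 3.0, 7.0, 15.0, 24.0, 18.0, 14.0, 0.0 cfs.
ΣQ_DR = 81.00 cfs.
With Δt = 0.25 h = 900 s, V = ΣQ_DR · Δt = 81.00 × 900 = 72900 ft³.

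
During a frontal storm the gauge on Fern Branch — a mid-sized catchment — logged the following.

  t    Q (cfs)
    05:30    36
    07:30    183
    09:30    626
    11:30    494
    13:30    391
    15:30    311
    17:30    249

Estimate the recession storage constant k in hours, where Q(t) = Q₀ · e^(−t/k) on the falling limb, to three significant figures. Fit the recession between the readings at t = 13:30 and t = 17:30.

k ≈ 8.86 h

On the falling limb, Q drops from 391 to 249 cfs between t = 13:30 and t = 17:30 (Δt = 4 h).
k = −Δt / ln(Q₂/Q₁) = −4 / ln(249/391) = 8.86 h.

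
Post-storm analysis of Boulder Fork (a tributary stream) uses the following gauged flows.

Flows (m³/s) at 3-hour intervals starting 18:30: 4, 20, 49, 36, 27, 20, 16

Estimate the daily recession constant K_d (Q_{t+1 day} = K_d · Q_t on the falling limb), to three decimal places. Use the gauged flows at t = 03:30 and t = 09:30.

K_d ≈ 0.095

Between t = 03:30 and t = 09:30 the flow falls from 36 to 20 m³/s over 2×3 h = 6 h.
Per-interval ratio K = (20/36)^(1/2) = 0.7454; K_d = K^(24/3) = 0.095.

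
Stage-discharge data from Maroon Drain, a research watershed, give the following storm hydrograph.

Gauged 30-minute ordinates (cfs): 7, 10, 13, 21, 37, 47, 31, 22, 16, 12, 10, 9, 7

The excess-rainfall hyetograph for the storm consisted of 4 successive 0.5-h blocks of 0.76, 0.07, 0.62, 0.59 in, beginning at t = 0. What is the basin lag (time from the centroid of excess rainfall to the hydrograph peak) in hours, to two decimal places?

t_L ≈ 1.50 h

Centroid of excess rainfall: t_c = Σ P_i·t̄_i / ΣP_i = 1.0049 h (block centres at 0.25, 0.75, 1.25, 1.75 h).
Hydrograph peak occurs at t = 2.5 h, so basin lag t_L = 2.5 − 1.0049 = 1.50 h.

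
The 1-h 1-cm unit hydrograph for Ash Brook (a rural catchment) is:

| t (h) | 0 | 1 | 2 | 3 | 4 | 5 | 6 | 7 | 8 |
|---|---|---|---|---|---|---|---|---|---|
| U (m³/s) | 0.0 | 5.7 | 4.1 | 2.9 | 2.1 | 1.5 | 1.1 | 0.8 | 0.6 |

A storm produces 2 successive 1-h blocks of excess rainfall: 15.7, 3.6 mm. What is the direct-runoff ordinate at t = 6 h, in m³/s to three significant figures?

By discrete convolution, Q_j = Σ (P_i / 10 mm) · U_{j−i}.
At t = 6 h (j=6): Q = (15.7/10)·1.1 + (3.6/10)·1.5 = 2.27 m³/s.

Q ≈ 2.27 m³/s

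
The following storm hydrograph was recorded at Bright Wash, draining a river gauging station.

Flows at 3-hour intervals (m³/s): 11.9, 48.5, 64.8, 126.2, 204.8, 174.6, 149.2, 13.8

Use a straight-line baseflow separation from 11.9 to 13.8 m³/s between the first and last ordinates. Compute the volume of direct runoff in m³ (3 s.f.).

V ≈ 7.46 × 10^6 m³

Direct-runoff ordinates (Q − Q_b): 0.00, 36.33, 52.36, 113.49, 191.81, 161.34, 135.67, 0.00 m³/s.
ΣQ_DR = 691.0 m³/s.
With Δt = 3 h = 10800 s, V = ΣQ_DR · Δt = 691.0 × 10800 = 7.46 × 10^6 m³.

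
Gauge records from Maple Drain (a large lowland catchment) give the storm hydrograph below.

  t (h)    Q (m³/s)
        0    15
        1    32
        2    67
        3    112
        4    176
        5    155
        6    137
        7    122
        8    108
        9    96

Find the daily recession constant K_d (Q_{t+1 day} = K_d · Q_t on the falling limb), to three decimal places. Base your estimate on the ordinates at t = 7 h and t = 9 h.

Between t = 7 h and t = 9 h the flow falls from 122 to 96 m³/s over 2×1 h = 2 h.
Per-interval ratio K = (96/122)^(1/2) = 0.8871; K_d = K^(24/1) = 0.056.

K_d ≈ 0.056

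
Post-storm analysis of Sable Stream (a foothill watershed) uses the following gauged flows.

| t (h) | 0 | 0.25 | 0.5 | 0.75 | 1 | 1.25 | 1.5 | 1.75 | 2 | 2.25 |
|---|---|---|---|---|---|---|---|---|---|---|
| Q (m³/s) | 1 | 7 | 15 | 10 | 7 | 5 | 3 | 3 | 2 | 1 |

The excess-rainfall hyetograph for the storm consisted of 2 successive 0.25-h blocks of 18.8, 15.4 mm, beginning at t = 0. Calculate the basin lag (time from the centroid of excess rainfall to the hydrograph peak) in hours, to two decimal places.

Centroid of excess rainfall: t_c = Σ P_i·t̄_i / ΣP_i = 0.2376 h (block centres at 0.125, 0.375 h).
Hydrograph peak occurs at t = 0.5 h, so basin lag t_L = 0.5 − 0.2376 = 0.26 h.

t_L ≈ 0.26 h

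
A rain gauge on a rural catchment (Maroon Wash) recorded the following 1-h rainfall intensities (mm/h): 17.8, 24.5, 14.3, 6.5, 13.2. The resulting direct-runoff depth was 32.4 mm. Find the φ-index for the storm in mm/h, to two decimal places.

φ ≈ 9.35 mm/h

Only the 4 blocks with intensity above φ contribute runoff: 17.8, 24.5, 14.3, 13.2 mm/h.
Σ(I−φ)·Δt = d  ⇒  (17.8+24.5+14.3+13.2 − 4φ)·1 = 32.4
φ = (69.80 − 32.4/1) / 4 = 9.35 mm/h.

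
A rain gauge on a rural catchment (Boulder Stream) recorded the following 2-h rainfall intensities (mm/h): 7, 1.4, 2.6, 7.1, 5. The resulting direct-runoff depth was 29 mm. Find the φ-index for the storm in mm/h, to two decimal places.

Only the 4 blocks with intensity above φ contribute runoff: 7, 2.6, 7.1, 5 mm/h.
Σ(I−φ)·Δt = d  ⇒  (7+2.6+7.1+5 − 4φ)·2 = 29
φ = (21.70 − 29/2) / 4 = 1.80 mm/h.

φ ≈ 1.80 mm/h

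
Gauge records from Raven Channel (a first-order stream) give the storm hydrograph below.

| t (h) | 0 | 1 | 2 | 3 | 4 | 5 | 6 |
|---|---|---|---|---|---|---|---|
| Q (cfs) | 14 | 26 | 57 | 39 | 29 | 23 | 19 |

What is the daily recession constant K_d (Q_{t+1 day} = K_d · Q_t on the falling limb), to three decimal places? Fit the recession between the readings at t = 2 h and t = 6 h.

K_d ≈ 0.001

Between t = 2 h and t = 6 h the flow falls from 57 to 19 cfs over 4×1 h = 4 h.
Per-interval ratio K = (19/57)^(1/4) = 0.7598; K_d = K^(24/1) = 0.001.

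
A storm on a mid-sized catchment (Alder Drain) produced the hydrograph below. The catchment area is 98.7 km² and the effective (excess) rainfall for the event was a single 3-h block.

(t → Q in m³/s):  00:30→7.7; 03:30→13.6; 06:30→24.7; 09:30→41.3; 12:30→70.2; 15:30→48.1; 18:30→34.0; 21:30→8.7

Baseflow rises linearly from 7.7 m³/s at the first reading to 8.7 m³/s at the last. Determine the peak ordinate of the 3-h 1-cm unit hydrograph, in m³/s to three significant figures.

Direct runoff: 0.00, 5.76, 16.71, 33.17, 61.93, 39.69, 25.44, 0.00 m³/s; ΣQ_DR = 182.7 m³/s, peak = 61.93 m³/s.
Runoff depth d = ΣQ_DR·Δt / A = 182.7 × 10800 / (98.7 km²) = 19.99 mm.
The 1-cm UH is the DRH scaled by (10 mm)/d, so U_p = 61.93 × 10/19.99 = 31.0 m³/s.

U_p ≈ 31.0 m³/s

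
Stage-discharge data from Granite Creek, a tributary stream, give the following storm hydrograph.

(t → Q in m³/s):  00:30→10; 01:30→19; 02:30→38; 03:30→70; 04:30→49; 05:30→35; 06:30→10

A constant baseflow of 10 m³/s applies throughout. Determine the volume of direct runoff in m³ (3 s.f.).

V ≈ 5.80 × 10^5 m³

Direct-runoff ordinates (Q − Q_b): 0.0, 9.0, 28.0, 60.0, 39.0, 25.0, 0.0 m³/s.
ΣQ_DR = 161.0 m³/s.
With Δt = 1 h = 3600 s, V = ΣQ_DR · Δt = 161.0 × 3600 = 5.80 × 10^5 m³.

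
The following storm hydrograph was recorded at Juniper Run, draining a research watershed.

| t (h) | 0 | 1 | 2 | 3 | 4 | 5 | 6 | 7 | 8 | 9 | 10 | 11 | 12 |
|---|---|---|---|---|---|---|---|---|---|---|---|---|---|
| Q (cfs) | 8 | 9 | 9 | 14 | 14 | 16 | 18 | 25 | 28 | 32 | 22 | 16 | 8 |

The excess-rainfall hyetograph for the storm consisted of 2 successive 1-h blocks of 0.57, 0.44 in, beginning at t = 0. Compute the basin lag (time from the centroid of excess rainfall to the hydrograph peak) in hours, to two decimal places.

Centroid of excess rainfall: t_c = Σ P_i·t̄_i / ΣP_i = 0.9356 h (block centres at 0.5, 1.5 h).
Hydrograph peak occurs at t = 9 h, so basin lag t_L = 9 − 0.9356 = 8.06 h.

t_L ≈ 8.06 h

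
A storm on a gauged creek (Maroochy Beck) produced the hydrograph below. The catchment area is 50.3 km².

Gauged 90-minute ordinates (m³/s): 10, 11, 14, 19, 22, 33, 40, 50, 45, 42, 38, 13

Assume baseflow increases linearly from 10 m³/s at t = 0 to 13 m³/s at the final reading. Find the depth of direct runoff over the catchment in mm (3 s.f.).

d ≈ 21.4 mm

Direct runoff: 0.00, 0.73, 3.45, 8.18, 10.91, 21.64, 28.36, 38.09, 32.82, 29.55, 25.27, 0.00 m³/s; ΣQ_DR = 199.0 m³/s.
V = ΣQ_DR · Δt = 199.0 × 5400 s = 1.075 × 10^6 m³.
Over A = 50.3 km², depth = V / A = 21.4 mm.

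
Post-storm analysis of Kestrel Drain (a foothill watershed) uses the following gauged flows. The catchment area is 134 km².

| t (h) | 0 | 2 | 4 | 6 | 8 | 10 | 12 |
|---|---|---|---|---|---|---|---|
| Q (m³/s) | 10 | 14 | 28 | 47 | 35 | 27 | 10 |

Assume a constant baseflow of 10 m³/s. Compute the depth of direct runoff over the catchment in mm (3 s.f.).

Direct runoff: 0.0, 4.0, 18.0, 37.0, 25.0, 17.0, 0.0 m³/s; ΣQ_DR = 101.0 m³/s.
V = ΣQ_DR · Δt = 101.0 × 7200 s = 7.272 × 10^5 m³.
Over A = 134 km², depth = V / A = 5.43 mm.

d ≈ 5.43 mm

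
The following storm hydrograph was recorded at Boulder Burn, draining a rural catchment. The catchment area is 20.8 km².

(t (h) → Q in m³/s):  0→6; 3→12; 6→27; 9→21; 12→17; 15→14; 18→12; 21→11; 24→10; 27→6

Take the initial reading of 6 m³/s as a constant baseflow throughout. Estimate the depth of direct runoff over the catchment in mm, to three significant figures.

Direct runoff: 0.0, 6.0, 21.0, 15.0, 11.0, 8.0, 6.0, 5.0, 4.0, 0.0 m³/s; ΣQ_DR = 76.00 m³/s.
V = ΣQ_DR · Δt = 76.00 × 10800 s = 8.208 × 10^5 m³.
Over A = 20.8 km², depth = V / A = 39.5 mm.

d ≈ 39.5 mm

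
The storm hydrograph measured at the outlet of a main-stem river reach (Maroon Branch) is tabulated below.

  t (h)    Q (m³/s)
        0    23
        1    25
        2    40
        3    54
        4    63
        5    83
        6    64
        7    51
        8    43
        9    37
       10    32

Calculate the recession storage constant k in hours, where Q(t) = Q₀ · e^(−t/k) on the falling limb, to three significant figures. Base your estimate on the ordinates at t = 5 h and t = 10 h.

k ≈ 5.25 h

On the falling limb, Q drops from 83 to 32 m³/s between t = 5 h and t = 10 h (Δt = 5 h).
k = −Δt / ln(Q₂/Q₁) = −5 / ln(32/83) = 5.25 h.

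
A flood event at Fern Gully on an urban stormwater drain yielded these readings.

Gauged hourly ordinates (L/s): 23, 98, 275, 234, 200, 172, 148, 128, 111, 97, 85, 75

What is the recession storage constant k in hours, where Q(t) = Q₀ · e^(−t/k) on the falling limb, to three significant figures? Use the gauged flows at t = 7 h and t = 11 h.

k ≈ 7.48 h

On the falling limb, Q drops from 128 to 75 L/s between t = 7 h and t = 11 h (Δt = 4 h).
k = −Δt / ln(Q₂/Q₁) = −4 / ln(75/128) = 7.48 h.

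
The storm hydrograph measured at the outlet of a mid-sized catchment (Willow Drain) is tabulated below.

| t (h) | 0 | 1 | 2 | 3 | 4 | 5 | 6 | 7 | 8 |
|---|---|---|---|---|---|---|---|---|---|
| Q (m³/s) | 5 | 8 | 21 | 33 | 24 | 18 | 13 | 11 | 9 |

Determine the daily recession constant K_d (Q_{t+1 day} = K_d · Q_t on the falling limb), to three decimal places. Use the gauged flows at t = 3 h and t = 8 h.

K_d ≈ 0.002

Between t = 3 h and t = 8 h the flow falls from 33 to 9 m³/s over 5×1 h = 5 h.
Per-interval ratio K = (9/33)^(1/5) = 0.7712; K_d = K^(24/1) = 0.002.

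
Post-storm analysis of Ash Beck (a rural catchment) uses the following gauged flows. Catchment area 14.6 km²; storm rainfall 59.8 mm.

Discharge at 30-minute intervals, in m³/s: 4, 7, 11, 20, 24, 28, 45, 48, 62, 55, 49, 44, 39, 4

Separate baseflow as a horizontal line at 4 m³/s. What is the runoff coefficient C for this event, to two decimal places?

ΣQ_DR = 384.0 m³/s; V = ΣQ_DR·Δt = 6.912 × 10^5 m³.
Runoff depth d = V / A = 47.34 mm.
C = d / P = 47.34 / 59.8 = 0.79.

C ≈ 0.79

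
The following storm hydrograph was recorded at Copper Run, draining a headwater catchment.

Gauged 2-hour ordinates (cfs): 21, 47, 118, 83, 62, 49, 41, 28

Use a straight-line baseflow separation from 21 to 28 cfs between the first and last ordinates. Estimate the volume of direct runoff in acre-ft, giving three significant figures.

Direct-runoff ordinates (Q − Q_b): 0.00, 25.00, 95.00, 59.00, 37.00, 23.00, 14.00, 0.00 cfs.
ΣQ_DR = 253.0 cfs.
With Δt = 2 h = 7200 s, V = ΣQ_DR · Δt = 253.0 × 7200 = 1.82 × 10^6 ft³ = 41.8 acre-ft.

V ≈ 41.8 acre-ft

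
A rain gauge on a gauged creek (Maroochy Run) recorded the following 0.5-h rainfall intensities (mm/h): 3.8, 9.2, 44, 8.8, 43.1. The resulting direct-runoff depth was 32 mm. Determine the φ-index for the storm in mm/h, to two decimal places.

φ ≈ 11.55 mm/h

Only the 2 blocks with intensity above φ contribute runoff: 44, 43.1 mm/h.
Σ(I−φ)·Δt = d  ⇒  (44+43.1 − 2φ)·0.5 = 32
φ = (87.10 − 32/0.5) / 2 = 11.55 mm/h.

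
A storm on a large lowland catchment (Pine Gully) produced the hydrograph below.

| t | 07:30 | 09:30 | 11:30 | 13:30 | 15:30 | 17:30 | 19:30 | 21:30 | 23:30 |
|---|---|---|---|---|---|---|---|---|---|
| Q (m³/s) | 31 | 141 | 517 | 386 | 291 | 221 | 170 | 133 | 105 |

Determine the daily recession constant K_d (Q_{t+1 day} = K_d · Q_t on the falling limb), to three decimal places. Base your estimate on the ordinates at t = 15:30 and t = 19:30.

Between t = 15:30 and t = 19:30 the flow falls from 291 to 170 m³/s over 2×2 h = 4 h.
Per-interval ratio K = (170/291)^(1/2) = 0.7643; K_d = K^(24/2) = 0.040.

K_d ≈ 0.040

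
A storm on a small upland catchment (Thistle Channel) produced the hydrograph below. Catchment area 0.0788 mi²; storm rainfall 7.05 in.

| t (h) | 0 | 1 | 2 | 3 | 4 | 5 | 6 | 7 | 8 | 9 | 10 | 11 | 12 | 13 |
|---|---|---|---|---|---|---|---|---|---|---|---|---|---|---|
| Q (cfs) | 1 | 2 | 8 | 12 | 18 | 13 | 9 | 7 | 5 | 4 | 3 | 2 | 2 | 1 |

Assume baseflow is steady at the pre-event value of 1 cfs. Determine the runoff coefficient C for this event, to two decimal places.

C ≈ 0.20

ΣQ_DR = 73.00 cfs; V = ΣQ_DR·Δt = 2.628 × 10^5 ft³.
Runoff depth d = V / A = 1.436 in.
C = d / P = 1.436 / 7.05 = 0.20.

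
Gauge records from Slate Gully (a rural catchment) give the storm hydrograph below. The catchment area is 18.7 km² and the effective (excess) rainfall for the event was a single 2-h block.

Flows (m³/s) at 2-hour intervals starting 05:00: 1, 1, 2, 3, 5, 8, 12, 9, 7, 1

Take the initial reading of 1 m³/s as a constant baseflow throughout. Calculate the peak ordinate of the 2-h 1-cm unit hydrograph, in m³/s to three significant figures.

Direct runoff: 0.0, 0.0, 1.0, 2.0, 4.0, 7.0, 11.0, 8.0, 6.0, 0.0 m³/s; ΣQ_DR = 39.00 m³/s, peak = 11.0 m³/s.
Runoff depth d = ΣQ_DR·Δt / A = 39.00 × 7200 / (18.7 km²) = 15.02 mm.
The 1-cm UH is the DRH scaled by (10 mm)/d, so U_p = 11.0 × 10/15.02 = 7.33 m³/s.

U_p ≈ 7.33 m³/s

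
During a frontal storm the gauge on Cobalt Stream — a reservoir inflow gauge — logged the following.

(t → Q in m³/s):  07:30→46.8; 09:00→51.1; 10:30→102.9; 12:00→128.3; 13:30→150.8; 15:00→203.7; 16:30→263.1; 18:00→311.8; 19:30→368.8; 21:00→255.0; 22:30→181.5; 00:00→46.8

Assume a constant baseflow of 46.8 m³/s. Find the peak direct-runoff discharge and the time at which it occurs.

Subtracting baseflow gives direct-runoff ordinates: 0.0, 4.3, 56.1, 81.5, 104.0, 156.9, 216.3, 265.0, 322.0, 208.2, 134.7, 0.0 m³/s.
The maximum is 322.0 m³/s, occurring at the reading for t = 19:30.

Q_p = 322.0 m³/s at t = 19:30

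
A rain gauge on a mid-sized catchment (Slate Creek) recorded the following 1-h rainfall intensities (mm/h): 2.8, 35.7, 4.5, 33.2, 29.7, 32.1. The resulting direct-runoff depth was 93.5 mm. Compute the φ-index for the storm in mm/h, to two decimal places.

Only the 4 blocks with intensity above φ contribute runoff: 35.7, 33.2, 29.7, 32.1 mm/h.
Σ(I−φ)·Δt = d  ⇒  (35.7+33.2+29.7+32.1 − 4φ)·1 = 93.5
φ = (130.7 − 93.5/1) / 4 = 9.30 mm/h.

φ ≈ 9.30 mm/h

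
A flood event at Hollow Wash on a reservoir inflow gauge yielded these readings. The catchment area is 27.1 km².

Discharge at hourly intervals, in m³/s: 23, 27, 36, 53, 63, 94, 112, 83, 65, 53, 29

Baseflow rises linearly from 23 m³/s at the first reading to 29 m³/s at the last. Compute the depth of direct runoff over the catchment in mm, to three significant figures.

d ≈ 46.8 mm

Direct runoff: 0.00, 3.40, 11.80, 28.20, 37.60, 68.00, 85.40, 55.80, 37.20, 24.60, 0.00 m³/s; ΣQ_DR = 352.0 m³/s.
V = ΣQ_DR · Δt = 352.0 × 3600 s = 1.267 × 10^6 m³.
Over A = 27.1 km², depth = V / A = 46.8 mm.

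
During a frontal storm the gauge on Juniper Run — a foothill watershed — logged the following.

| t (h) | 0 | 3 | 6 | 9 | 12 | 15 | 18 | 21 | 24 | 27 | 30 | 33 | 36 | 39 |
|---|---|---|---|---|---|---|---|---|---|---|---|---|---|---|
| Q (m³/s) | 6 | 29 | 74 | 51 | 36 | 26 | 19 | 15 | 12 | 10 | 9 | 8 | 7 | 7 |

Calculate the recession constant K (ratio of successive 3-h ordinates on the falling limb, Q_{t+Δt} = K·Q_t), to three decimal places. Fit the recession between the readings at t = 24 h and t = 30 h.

Using the recession-limb readings at t = 24 h and t = 30 h: Q falls from 12 to 9 m³/s over 2 intervals.
K = (Q₂/Q₁)^(1/2) = (9/12)^(1/2) = 0.866.

K ≈ 0.866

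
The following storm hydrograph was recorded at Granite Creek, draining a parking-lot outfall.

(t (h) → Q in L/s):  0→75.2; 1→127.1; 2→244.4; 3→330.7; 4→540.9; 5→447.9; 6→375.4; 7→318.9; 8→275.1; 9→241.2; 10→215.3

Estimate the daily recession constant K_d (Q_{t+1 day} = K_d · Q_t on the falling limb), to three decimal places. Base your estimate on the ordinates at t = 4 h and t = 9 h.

K_d ≈ 0.021

Between t = 4 h and t = 9 h the flow falls from 540.9 to 241.2 L/s over 5×1 h = 5 h.
Per-interval ratio K = (241.2/540.9)^(1/5) = 0.8508; K_d = K^(24/1) = 0.021.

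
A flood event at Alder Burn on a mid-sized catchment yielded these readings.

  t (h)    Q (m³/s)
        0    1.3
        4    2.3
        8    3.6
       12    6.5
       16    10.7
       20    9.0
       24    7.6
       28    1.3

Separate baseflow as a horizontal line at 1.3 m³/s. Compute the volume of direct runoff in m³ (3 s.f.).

V ≈ 4.59 × 10^5 m³

Direct-runoff ordinates (Q − Q_b): 0.0, 1.0, 2.3, 5.2, 9.4, 7.7, 6.3, 0.0 m³/s.
ΣQ_DR = 31.90 m³/s.
With Δt = 4 h = 14400 s, V = ΣQ_DR · Δt = 31.90 × 14400 = 4.59 × 10^5 m³.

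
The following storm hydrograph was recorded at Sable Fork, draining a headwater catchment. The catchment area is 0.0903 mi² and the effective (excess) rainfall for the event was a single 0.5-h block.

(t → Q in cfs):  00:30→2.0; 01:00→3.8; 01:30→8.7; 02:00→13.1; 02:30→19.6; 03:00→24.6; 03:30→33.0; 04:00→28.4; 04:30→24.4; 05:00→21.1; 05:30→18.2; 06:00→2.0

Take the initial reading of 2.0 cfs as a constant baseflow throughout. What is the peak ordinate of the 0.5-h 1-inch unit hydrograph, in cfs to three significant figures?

U_p ≈ 20.7 cfs

Direct runoff: 0.0, 1.8, 6.7, 11.1, 17.6, 22.6, 31.0, 26.4, 22.4, 19.1, 16.2, 0.0 cfs; ΣQ_DR = 174.9 cfs, peak = 31.0 cfs.
Runoff depth d = ΣQ_DR·Δt / A = 174.9 × 1800 / (0.0903 mi²) = 1.501 in.
The 1-inch UH is the DRH scaled by (1 in)/d, so U_p = 31.0 × 1/1.501 = 20.7 cfs.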